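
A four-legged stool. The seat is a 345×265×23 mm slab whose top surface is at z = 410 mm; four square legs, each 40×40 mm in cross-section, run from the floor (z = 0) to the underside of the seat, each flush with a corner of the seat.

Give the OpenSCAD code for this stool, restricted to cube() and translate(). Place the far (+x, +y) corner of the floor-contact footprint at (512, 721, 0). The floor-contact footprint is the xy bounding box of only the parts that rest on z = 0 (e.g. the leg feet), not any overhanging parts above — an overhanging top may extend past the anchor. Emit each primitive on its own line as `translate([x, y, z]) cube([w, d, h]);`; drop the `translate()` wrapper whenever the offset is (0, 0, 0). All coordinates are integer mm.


translate([167, 456, 387]) cube([345, 265, 23]);
translate([167, 456, 0]) cube([40, 40, 387]);
translate([472, 456, 0]) cube([40, 40, 387]);
translate([167, 681, 0]) cube([40, 40, 387]);
translate([472, 681, 0]) cube([40, 40, 387]);


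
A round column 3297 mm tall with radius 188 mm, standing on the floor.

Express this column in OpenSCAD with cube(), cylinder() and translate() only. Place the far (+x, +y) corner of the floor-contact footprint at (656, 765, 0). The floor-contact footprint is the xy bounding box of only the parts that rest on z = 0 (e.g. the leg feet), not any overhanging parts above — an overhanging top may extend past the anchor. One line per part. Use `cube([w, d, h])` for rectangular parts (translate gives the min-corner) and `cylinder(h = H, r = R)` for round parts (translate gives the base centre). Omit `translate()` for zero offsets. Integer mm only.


translate([468, 577, 0]) cylinder(h = 3297, r = 188);


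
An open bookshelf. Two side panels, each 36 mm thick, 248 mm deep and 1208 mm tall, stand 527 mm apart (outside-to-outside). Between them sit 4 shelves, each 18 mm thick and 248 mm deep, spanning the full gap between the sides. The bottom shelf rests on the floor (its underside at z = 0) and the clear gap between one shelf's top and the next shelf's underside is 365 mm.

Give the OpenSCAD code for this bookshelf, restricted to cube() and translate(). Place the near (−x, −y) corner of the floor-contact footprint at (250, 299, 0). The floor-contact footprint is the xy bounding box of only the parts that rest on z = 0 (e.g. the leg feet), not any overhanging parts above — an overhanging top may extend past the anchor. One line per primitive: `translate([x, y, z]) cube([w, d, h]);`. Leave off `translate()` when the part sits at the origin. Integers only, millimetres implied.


translate([250, 299, 0]) cube([36, 248, 1208]);
translate([741, 299, 0]) cube([36, 248, 1208]);
translate([286, 299, 0]) cube([455, 248, 18]);
translate([286, 299, 383]) cube([455, 248, 18]);
translate([286, 299, 766]) cube([455, 248, 18]);
translate([286, 299, 1149]) cube([455, 248, 18]);


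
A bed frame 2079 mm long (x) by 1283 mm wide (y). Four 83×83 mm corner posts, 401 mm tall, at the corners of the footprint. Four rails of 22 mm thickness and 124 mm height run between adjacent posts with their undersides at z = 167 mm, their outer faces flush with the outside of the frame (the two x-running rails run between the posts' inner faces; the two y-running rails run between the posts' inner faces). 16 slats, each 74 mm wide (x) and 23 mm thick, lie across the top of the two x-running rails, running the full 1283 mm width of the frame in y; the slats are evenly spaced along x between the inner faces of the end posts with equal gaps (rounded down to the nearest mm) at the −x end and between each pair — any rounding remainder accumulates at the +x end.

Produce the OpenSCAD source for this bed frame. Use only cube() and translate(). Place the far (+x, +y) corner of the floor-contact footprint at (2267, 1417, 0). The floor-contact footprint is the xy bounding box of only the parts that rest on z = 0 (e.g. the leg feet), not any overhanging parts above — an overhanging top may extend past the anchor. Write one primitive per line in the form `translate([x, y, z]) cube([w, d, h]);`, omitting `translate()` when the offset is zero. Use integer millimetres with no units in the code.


translate([188, 134, 0]) cube([83, 83, 401]);
translate([188, 1334, 0]) cube([83, 83, 401]);
translate([2184, 134, 0]) cube([83, 83, 401]);
translate([2184, 1334, 0]) cube([83, 83, 401]);
translate([271, 134, 167]) cube([1913, 22, 124]);
translate([271, 1395, 167]) cube([1913, 22, 124]);
translate([188, 217, 167]) cube([22, 1117, 124]);
translate([2245, 217, 167]) cube([22, 1117, 124]);
translate([313, 134, 291]) cube([74, 1283, 23]);
translate([429, 134, 291]) cube([74, 1283, 23]);
translate([545, 134, 291]) cube([74, 1283, 23]);
translate([661, 134, 291]) cube([74, 1283, 23]);
translate([777, 134, 291]) cube([74, 1283, 23]);
translate([893, 134, 291]) cube([74, 1283, 23]);
translate([1009, 134, 291]) cube([74, 1283, 23]);
translate([1125, 134, 291]) cube([74, 1283, 23]);
translate([1241, 134, 291]) cube([74, 1283, 23]);
translate([1357, 134, 291]) cube([74, 1283, 23]);
translate([1473, 134, 291]) cube([74, 1283, 23]);
translate([1589, 134, 291]) cube([74, 1283, 23]);
translate([1705, 134, 291]) cube([74, 1283, 23]);
translate([1821, 134, 291]) cube([74, 1283, 23]);
translate([1937, 134, 291]) cube([74, 1283, 23]);
translate([2053, 134, 291]) cube([74, 1283, 23]);


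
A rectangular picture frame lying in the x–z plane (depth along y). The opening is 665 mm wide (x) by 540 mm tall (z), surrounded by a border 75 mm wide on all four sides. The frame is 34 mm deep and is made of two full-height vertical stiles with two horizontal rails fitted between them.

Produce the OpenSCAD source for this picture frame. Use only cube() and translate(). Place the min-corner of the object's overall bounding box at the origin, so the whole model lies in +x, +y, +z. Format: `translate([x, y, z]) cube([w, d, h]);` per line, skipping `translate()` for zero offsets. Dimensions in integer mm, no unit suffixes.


cube([75, 34, 690]);
translate([740, 0, 0]) cube([75, 34, 690]);
translate([75, 0, 0]) cube([665, 34, 75]);
translate([75, 0, 615]) cube([665, 34, 75]);


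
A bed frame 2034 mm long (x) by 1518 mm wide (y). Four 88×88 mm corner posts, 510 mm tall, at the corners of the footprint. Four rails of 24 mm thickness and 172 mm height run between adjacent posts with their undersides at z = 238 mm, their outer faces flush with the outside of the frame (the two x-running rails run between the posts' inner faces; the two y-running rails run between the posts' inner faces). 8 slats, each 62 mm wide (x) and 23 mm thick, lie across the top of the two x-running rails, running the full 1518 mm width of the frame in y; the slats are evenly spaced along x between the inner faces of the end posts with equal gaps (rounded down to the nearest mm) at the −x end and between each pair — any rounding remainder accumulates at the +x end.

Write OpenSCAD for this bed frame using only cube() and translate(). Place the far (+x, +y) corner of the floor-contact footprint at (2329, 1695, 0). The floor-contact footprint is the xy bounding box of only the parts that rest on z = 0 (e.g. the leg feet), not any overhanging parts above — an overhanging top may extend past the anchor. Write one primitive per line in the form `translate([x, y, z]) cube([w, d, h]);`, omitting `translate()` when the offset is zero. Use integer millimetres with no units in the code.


translate([295, 177, 0]) cube([88, 88, 510]);
translate([295, 1607, 0]) cube([88, 88, 510]);
translate([2241, 177, 0]) cube([88, 88, 510]);
translate([2241, 1607, 0]) cube([88, 88, 510]);
translate([383, 177, 238]) cube([1858, 24, 172]);
translate([383, 1671, 238]) cube([1858, 24, 172]);
translate([295, 265, 238]) cube([24, 1342, 172]);
translate([2305, 265, 238]) cube([24, 1342, 172]);
translate([534, 177, 410]) cube([62, 1518, 23]);
translate([747, 177, 410]) cube([62, 1518, 23]);
translate([960, 177, 410]) cube([62, 1518, 23]);
translate([1173, 177, 410]) cube([62, 1518, 23]);
translate([1386, 177, 410]) cube([62, 1518, 23]);
translate([1599, 177, 410]) cube([62, 1518, 23]);
translate([1812, 177, 410]) cube([62, 1518, 23]);
translate([2025, 177, 410]) cube([62, 1518, 23]);


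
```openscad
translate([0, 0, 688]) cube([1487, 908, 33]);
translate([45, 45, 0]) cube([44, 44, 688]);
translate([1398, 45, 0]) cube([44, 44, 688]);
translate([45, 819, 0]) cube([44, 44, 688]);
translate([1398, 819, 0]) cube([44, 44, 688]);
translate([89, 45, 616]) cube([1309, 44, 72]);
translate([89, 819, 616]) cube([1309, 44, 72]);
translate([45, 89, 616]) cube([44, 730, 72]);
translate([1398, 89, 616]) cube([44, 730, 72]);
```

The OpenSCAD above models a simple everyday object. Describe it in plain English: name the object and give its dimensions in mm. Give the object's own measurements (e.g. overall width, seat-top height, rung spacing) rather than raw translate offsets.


A rectangular dining table. The top is 1487×908×33 mm with its upper surface at z = 721 mm. It stands on four 44×44 mm square legs, each inset 45 mm from the nearest pair of top edges, running from the floor to the underside of the top. Four apron rails, 44 mm thick and 72 mm tall, run between adjacent legs with their top edges flush with the underside of the top and their outer faces flush with the legs' outer faces.


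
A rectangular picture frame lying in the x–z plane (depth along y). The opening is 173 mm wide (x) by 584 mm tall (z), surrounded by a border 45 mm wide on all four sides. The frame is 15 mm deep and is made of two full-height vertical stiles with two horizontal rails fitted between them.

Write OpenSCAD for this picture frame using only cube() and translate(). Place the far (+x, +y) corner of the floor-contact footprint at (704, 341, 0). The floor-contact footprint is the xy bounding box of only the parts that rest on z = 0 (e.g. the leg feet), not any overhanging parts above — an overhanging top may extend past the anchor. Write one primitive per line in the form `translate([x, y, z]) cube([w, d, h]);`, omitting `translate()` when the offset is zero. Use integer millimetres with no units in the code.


translate([441, 326, 0]) cube([45, 15, 674]);
translate([659, 326, 0]) cube([45, 15, 674]);
translate([486, 326, 0]) cube([173, 15, 45]);
translate([486, 326, 629]) cube([173, 15, 45]);


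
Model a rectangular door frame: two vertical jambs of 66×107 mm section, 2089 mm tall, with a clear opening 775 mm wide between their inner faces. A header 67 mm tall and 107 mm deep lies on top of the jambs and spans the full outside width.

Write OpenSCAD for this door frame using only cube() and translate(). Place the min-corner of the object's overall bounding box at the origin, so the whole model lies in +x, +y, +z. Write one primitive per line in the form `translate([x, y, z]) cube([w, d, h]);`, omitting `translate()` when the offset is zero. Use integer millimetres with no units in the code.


cube([66, 107, 2089]);
translate([841, 0, 0]) cube([66, 107, 2089]);
translate([0, 0, 2089]) cube([907, 107, 67]);


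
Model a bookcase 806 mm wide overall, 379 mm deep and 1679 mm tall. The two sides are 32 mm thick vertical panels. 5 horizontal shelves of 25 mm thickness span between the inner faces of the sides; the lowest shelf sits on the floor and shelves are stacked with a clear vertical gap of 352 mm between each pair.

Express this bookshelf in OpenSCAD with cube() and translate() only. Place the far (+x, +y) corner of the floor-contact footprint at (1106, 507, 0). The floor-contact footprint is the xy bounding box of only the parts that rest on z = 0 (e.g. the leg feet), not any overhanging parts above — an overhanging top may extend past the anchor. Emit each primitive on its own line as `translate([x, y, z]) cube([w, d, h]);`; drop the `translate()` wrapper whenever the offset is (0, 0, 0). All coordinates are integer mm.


translate([300, 128, 0]) cube([32, 379, 1679]);
translate([1074, 128, 0]) cube([32, 379, 1679]);
translate([332, 128, 0]) cube([742, 379, 25]);
translate([332, 128, 377]) cube([742, 379, 25]);
translate([332, 128, 754]) cube([742, 379, 25]);
translate([332, 128, 1131]) cube([742, 379, 25]);
translate([332, 128, 1508]) cube([742, 379, 25]);


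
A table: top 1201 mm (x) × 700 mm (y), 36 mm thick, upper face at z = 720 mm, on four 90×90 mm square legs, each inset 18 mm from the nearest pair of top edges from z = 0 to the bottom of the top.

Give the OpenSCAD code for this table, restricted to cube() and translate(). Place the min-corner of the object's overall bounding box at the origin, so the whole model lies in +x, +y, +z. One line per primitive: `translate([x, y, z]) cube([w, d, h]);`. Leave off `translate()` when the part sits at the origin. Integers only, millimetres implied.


translate([0, 0, 684]) cube([1201, 700, 36]);
translate([18, 18, 0]) cube([90, 90, 684]);
translate([1093, 18, 0]) cube([90, 90, 684]);
translate([18, 592, 0]) cube([90, 90, 684]);
translate([1093, 592, 0]) cube([90, 90, 684]);


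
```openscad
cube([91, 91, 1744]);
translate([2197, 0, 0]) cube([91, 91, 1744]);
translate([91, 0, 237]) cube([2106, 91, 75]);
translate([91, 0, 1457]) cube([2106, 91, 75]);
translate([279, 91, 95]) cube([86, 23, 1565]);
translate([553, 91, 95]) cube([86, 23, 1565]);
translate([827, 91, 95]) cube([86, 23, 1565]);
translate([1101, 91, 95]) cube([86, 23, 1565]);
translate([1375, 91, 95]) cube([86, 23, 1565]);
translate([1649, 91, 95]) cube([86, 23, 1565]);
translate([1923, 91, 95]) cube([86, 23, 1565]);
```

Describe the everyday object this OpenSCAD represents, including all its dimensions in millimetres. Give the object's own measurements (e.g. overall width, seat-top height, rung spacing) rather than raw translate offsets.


A fence section. Two 91×91 mm posts, 1744 mm tall, stand on the floor with a clear span of 2106 mm between their inner faces. Two horizontal rails of 91×75 mm section span the gap between the posts with their undersides at z = 237 mm and z = 1457 mm, flush with the posts' −y face. 7 pickets, each 86 mm wide, 23 mm thick and 1565 mm tall, are fixed to the +y face of the rails with their bottoms at z = 95 mm, spaced across the span with a 188 mm gap after the −x post and between neighbouring pickets and before the +x post.


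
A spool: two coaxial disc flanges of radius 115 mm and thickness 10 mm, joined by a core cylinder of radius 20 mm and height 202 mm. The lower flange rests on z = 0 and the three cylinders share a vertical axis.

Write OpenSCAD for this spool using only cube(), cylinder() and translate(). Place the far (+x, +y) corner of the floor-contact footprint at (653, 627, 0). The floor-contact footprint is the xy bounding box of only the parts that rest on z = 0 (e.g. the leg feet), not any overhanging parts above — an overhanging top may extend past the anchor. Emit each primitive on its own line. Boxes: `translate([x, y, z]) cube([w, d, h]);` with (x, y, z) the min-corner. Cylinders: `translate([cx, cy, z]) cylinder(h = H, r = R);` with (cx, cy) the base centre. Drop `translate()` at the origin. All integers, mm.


translate([538, 512, 0]) cylinder(h = 10, r = 115);
translate([538, 512, 10]) cylinder(h = 202, r = 20);
translate([538, 512, 212]) cylinder(h = 10, r = 115);


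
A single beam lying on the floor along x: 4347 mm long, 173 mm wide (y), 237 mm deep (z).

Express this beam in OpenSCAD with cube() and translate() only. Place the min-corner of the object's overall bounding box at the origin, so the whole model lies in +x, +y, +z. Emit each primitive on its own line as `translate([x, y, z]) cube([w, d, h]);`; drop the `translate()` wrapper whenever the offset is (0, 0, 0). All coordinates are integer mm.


cube([4347, 173, 237]);


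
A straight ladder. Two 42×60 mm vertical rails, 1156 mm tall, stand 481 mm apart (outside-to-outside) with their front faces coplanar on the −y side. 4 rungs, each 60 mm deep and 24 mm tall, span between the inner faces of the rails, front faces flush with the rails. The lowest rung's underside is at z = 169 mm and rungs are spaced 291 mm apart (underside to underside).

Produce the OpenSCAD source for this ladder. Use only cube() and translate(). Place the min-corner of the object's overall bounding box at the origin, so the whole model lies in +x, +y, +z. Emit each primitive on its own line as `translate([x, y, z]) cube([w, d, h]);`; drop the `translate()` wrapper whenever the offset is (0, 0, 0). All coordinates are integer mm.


// rung span = 481 - 2*42 = 397
// rung[k] z = 169 + k*291
cube([42, 60, 1156]);
translate([439, 0, 0]) cube([42, 60, 1156]);
translate([42, 0, 169]) cube([397, 60, 24]);
translate([42, 0, 460]) cube([397, 60, 24]);
translate([42, 0, 751]) cube([397, 60, 24]);
translate([42, 0, 1042]) cube([397, 60, 24]);


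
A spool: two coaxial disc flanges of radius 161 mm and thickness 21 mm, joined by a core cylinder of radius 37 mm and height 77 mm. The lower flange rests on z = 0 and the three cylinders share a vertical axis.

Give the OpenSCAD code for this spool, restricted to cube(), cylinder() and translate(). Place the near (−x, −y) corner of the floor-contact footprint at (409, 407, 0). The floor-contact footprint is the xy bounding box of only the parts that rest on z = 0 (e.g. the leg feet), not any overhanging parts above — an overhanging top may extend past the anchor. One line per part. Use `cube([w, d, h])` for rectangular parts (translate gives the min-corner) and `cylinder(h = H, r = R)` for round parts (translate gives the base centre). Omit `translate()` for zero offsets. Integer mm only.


translate([570, 568, 0]) cylinder(h = 21, r = 161);
translate([570, 568, 21]) cylinder(h = 77, r = 37);
translate([570, 568, 98]) cylinder(h = 21, r = 161);


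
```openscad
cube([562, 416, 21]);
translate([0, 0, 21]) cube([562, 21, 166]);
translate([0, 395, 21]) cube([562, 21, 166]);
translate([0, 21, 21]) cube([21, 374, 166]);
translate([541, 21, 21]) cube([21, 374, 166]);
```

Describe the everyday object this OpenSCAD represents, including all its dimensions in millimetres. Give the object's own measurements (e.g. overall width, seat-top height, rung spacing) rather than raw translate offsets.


An open-topped rectangular box: outside dimensions 562×416×187 mm, with a uniform wall and base thickness of 21 mm. The base is a full 562×416 slab on the floor; four walls sit on top of the base. The front and back walls (the −y and +y sides) span the full width; the two side walls fit between them.


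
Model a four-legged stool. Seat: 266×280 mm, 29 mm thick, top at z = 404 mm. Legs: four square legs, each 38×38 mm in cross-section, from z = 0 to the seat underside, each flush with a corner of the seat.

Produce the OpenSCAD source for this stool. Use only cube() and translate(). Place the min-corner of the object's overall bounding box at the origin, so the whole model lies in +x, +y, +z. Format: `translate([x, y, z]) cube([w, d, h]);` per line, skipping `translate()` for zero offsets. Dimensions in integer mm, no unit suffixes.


translate([0, 0, 375]) cube([266, 280, 29]);
cube([38, 38, 375]);
translate([228, 0, 0]) cube([38, 38, 375]);
translate([0, 242, 0]) cube([38, 38, 375]);
translate([228, 242, 0]) cube([38, 38, 375]);


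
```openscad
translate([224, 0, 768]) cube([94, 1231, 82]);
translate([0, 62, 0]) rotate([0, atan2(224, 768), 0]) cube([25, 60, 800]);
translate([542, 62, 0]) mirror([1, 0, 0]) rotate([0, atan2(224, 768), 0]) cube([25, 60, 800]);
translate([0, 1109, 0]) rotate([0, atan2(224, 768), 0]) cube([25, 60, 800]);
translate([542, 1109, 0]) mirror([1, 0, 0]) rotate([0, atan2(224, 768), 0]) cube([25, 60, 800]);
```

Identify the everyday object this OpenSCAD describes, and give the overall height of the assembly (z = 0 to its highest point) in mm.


A sawhorse. The overall height is 850 mm.

A beam across two mirrored pairs of raked legs — a sawhorse. The beam's underside is at z = 768 (matching the legs' vertical rise in atan2(224, 768)) and the beam is 82 mm tall, so its top is at 768 + 82 = 850 mm. The raked legs top out at the beam's underside, so that is the highest point.


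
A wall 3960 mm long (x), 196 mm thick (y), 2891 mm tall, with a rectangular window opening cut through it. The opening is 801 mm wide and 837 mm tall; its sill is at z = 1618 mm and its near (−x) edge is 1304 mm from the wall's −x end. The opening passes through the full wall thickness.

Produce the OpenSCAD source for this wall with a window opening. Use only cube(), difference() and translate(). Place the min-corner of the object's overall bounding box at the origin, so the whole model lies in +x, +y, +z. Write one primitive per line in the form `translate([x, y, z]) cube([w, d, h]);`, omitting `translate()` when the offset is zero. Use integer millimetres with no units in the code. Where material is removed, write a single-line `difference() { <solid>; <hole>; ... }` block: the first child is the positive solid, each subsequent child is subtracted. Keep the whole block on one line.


difference() { cube([3960, 196, 2891]); translate([1304, 0, 1618]) cube([801, 196, 837]); }


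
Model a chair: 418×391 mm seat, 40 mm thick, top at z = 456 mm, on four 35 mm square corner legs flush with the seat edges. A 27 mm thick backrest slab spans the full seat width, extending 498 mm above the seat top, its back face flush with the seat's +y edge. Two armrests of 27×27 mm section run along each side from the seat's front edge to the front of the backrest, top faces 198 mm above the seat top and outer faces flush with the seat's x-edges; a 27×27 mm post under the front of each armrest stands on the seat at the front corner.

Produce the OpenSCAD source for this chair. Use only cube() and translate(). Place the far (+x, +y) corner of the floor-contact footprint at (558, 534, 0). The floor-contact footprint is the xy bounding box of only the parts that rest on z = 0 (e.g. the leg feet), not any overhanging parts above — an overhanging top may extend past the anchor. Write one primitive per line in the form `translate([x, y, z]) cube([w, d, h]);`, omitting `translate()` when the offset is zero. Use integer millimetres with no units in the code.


translate([140, 143, 416]) cube([418, 391, 40]);
translate([140, 143, 0]) cube([35, 35, 416]);
translate([523, 143, 0]) cube([35, 35, 416]);
translate([140, 499, 0]) cube([35, 35, 416]);
translate([523, 499, 0]) cube([35, 35, 416]);
translate([140, 507, 456]) cube([418, 27, 498]);
translate([140, 143, 627]) cube([27, 364, 27]);
translate([531, 143, 627]) cube([27, 364, 27]);
translate([140, 143, 456]) cube([27, 27, 171]);
translate([531, 143, 456]) cube([27, 27, 171]);


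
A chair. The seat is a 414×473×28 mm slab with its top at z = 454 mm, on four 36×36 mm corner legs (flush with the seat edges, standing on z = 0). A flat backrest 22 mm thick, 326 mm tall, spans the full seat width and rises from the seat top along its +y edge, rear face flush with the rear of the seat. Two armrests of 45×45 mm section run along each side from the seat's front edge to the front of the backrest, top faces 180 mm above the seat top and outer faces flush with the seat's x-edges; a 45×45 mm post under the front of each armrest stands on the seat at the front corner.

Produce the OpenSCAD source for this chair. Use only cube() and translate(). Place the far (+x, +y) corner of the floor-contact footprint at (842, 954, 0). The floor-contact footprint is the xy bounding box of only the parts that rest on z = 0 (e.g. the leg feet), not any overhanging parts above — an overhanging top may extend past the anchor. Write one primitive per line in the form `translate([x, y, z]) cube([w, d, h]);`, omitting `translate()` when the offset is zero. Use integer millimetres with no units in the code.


translate([428, 481, 426]) cube([414, 473, 28]);
translate([428, 481, 0]) cube([36, 36, 426]);
translate([806, 481, 0]) cube([36, 36, 426]);
translate([428, 918, 0]) cube([36, 36, 426]);
translate([806, 918, 0]) cube([36, 36, 426]);
translate([428, 932, 454]) cube([414, 22, 326]);
translate([428, 481, 589]) cube([45, 451, 45]);
translate([797, 481, 589]) cube([45, 451, 45]);
translate([428, 481, 454]) cube([45, 45, 135]);
translate([797, 481, 454]) cube([45, 45, 135]);


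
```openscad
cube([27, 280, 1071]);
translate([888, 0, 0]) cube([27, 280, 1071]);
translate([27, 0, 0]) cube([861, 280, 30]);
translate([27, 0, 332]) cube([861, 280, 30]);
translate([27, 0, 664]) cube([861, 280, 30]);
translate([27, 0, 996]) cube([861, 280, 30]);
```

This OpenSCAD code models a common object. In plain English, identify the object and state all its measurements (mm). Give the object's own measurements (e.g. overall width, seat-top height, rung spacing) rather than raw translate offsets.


An open bookshelf. Two side panels, each 27 mm thick, 280 mm deep and 1071 mm tall, stand 915 mm apart (outside-to-outside). Between them sit 4 shelves, each 30 mm thick and 280 mm deep, spanning the full gap between the sides. The bottom shelf rests on the floor (its underside at z = 0) and the clear gap between one shelf's top and the next shelf's underside is 302 mm.


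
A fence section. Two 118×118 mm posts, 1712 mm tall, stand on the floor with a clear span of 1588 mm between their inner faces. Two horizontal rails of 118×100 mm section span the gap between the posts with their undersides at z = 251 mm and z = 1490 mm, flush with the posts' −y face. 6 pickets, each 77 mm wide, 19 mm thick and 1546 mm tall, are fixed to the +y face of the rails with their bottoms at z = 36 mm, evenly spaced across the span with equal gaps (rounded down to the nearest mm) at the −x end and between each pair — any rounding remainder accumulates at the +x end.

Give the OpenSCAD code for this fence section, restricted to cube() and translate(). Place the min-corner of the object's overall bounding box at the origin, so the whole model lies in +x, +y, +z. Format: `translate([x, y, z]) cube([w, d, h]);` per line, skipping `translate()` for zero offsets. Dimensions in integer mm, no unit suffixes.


cube([118, 118, 1712]);
translate([1706, 0, 0]) cube([118, 118, 1712]);
translate([118, 0, 251]) cube([1588, 118, 100]);
translate([118, 0, 1490]) cube([1588, 118, 100]);
translate([278, 118, 36]) cube([77, 19, 1546]);
translate([515, 118, 36]) cube([77, 19, 1546]);
translate([752, 118, 36]) cube([77, 19, 1546]);
translate([989, 118, 36]) cube([77, 19, 1546]);
translate([1226, 118, 36]) cube([77, 19, 1546]);
translate([1463, 118, 36]) cube([77, 19, 1546]);


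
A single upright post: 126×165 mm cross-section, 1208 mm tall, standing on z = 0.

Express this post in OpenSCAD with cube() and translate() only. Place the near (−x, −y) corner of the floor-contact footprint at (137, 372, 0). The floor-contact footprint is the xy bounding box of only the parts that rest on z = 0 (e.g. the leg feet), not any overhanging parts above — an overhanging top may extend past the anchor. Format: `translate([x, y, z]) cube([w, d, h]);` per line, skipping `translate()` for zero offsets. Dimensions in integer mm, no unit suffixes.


translate([137, 372, 0]) cube([126, 165, 1208]);


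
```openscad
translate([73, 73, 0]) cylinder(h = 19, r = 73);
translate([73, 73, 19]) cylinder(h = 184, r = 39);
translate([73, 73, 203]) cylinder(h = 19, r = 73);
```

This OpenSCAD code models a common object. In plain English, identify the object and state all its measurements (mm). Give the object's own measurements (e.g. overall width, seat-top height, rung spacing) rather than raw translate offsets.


A spool: two coaxial disc flanges of radius 73 mm and thickness 19 mm, joined by a core cylinder of radius 39 mm and height 184 mm. The lower flange rests on z = 0 and the three cylinders share a vertical axis.


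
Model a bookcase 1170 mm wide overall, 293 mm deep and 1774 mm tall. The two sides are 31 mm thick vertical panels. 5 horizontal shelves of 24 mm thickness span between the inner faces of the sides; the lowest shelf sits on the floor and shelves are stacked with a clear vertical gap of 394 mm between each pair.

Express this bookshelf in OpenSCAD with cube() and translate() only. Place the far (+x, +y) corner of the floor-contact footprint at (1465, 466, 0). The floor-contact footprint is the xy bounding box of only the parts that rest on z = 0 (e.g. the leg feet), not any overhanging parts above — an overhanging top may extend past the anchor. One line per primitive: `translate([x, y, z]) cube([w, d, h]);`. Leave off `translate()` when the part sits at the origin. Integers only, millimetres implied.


translate([295, 173, 0]) cube([31, 293, 1774]);
translate([1434, 173, 0]) cube([31, 293, 1774]);
translate([326, 173, 0]) cube([1108, 293, 24]);
translate([326, 173, 418]) cube([1108, 293, 24]);
translate([326, 173, 836]) cube([1108, 293, 24]);
translate([326, 173, 1254]) cube([1108, 293, 24]);
translate([326, 173, 1672]) cube([1108, 293, 24]);


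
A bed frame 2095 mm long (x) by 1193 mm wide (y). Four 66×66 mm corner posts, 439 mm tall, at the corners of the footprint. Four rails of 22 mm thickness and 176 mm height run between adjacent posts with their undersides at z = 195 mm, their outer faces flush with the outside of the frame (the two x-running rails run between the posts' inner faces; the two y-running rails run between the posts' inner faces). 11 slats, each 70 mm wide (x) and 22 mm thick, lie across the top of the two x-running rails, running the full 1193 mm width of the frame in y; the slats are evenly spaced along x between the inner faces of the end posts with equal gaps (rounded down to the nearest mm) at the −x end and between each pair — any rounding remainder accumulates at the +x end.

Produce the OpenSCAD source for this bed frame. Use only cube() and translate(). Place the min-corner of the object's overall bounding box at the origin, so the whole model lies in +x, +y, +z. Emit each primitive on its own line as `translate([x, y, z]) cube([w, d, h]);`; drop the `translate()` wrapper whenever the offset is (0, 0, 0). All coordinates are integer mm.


cube([66, 66, 439]);
translate([0, 1127, 0]) cube([66, 66, 439]);
translate([2029, 0, 0]) cube([66, 66, 439]);
translate([2029, 1127, 0]) cube([66, 66, 439]);
translate([66, 0, 195]) cube([1963, 22, 176]);
translate([66, 1171, 195]) cube([1963, 22, 176]);
translate([0, 66, 195]) cube([22, 1061, 176]);
translate([2073, 66, 195]) cube([22, 1061, 176]);
translate([165, 0, 371]) cube([70, 1193, 22]);
translate([334, 0, 371]) cube([70, 1193, 22]);
translate([503, 0, 371]) cube([70, 1193, 22]);
translate([672, 0, 371]) cube([70, 1193, 22]);
translate([841, 0, 371]) cube([70, 1193, 22]);
translate([1010, 0, 371]) cube([70, 1193, 22]);
translate([1179, 0, 371]) cube([70, 1193, 22]);
translate([1348, 0, 371]) cube([70, 1193, 22]);
translate([1517, 0, 371]) cube([70, 1193, 22]);
translate([1686, 0, 371]) cube([70, 1193, 22]);
translate([1855, 0, 371]) cube([70, 1193, 22]);


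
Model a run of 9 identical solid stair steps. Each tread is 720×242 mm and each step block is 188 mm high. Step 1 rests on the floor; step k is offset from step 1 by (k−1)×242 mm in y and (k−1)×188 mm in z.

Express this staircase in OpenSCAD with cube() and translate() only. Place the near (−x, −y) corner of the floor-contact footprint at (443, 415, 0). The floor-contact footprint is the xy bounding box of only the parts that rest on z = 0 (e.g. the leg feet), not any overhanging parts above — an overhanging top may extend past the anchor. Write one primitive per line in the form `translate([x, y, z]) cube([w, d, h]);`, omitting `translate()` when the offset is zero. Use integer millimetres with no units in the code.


translate([443, 415, 0]) cube([720, 242, 188]);
translate([443, 657, 188]) cube([720, 242, 188]);
translate([443, 899, 376]) cube([720, 242, 188]);
translate([443, 1141, 564]) cube([720, 242, 188]);
translate([443, 1383, 752]) cube([720, 242, 188]);
translate([443, 1625, 940]) cube([720, 242, 188]);
translate([443, 1867, 1128]) cube([720, 242, 188]);
translate([443, 2109, 1316]) cube([720, 242, 188]);
translate([443, 2351, 1504]) cube([720, 242, 188]);


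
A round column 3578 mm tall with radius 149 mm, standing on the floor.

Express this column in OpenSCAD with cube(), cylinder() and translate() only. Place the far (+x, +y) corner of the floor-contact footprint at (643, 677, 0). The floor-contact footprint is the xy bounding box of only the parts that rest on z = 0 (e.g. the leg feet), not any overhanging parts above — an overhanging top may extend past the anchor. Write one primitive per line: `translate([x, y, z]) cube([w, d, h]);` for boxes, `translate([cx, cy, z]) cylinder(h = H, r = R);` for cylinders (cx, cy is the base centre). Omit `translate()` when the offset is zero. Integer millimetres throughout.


translate([494, 528, 0]) cylinder(h = 3578, r = 149);


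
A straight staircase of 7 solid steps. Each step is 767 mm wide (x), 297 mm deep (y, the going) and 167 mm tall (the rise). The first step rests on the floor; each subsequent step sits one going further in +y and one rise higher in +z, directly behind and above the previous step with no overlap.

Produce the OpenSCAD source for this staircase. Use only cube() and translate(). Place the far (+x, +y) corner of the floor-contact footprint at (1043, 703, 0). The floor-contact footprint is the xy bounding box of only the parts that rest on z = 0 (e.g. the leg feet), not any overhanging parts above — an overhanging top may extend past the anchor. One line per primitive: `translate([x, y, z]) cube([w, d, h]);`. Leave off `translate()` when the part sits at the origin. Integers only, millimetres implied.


translate([276, 406, 0]) cube([767, 297, 167]);
translate([276, 703, 167]) cube([767, 297, 167]);
translate([276, 1000, 334]) cube([767, 297, 167]);
translate([276, 1297, 501]) cube([767, 297, 167]);
translate([276, 1594, 668]) cube([767, 297, 167]);
translate([276, 1891, 835]) cube([767, 297, 167]);
translate([276, 2188, 1002]) cube([767, 297, 167]);


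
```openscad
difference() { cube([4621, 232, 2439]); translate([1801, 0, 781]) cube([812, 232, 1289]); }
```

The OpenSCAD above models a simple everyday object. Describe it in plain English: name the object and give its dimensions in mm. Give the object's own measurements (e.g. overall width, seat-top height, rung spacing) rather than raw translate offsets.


A wall 4621 mm long (x), 232 mm thick (y), 2439 mm tall, with a rectangular window opening cut through it. The opening is 812 mm wide and 1289 mm tall; its sill is at z = 781 mm and its near (−x) edge is 1801 mm from the wall's −x end. The opening passes through the full wall thickness.


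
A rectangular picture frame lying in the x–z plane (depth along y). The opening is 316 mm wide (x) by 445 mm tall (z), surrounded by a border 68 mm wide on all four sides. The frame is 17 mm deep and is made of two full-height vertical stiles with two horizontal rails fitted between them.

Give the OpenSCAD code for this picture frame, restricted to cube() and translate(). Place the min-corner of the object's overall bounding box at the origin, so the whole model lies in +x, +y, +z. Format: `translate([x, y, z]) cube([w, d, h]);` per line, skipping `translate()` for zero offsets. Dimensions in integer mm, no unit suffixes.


cube([68, 17, 581]);
translate([384, 0, 0]) cube([68, 17, 581]);
translate([68, 0, 0]) cube([316, 17, 68]);
translate([68, 0, 513]) cube([316, 17, 68]);


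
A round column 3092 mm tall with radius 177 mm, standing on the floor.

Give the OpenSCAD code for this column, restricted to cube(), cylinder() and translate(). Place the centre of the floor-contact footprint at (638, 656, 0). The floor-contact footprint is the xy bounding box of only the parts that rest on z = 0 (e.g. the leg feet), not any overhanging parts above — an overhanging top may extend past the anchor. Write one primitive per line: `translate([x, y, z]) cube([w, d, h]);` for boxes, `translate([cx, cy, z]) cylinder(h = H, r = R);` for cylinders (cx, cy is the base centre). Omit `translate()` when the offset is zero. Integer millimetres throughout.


translate([638, 656, 0]) cylinder(h = 3092, r = 177);


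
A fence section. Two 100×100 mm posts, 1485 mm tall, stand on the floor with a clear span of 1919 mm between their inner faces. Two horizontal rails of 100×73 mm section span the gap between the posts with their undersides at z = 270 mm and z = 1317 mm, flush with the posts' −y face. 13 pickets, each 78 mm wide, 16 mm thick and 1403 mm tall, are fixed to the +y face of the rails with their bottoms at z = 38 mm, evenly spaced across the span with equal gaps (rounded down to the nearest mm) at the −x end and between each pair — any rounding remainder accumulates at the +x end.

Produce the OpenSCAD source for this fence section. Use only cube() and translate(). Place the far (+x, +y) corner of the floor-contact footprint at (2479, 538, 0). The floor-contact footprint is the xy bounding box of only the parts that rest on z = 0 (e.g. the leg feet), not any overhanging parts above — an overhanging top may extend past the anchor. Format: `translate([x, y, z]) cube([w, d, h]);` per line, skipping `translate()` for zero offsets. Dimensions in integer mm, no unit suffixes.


translate([360, 438, 0]) cube([100, 100, 1485]);
translate([2379, 438, 0]) cube([100, 100, 1485]);
translate([460, 438, 270]) cube([1919, 100, 73]);
translate([460, 438, 1317]) cube([1919, 100, 73]);
translate([524, 538, 38]) cube([78, 16, 1403]);
translate([666, 538, 38]) cube([78, 16, 1403]);
translate([808, 538, 38]) cube([78, 16, 1403]);
translate([950, 538, 38]) cube([78, 16, 1403]);
translate([1092, 538, 38]) cube([78, 16, 1403]);
translate([1234, 538, 38]) cube([78, 16, 1403]);
translate([1376, 538, 38]) cube([78, 16, 1403]);
translate([1518, 538, 38]) cube([78, 16, 1403]);
translate([1660, 538, 38]) cube([78, 16, 1403]);
translate([1802, 538, 38]) cube([78, 16, 1403]);
translate([1944, 538, 38]) cube([78, 16, 1403]);
translate([2086, 538, 38]) cube([78, 16, 1403]);
translate([2228, 538, 38]) cube([78, 16, 1403]);


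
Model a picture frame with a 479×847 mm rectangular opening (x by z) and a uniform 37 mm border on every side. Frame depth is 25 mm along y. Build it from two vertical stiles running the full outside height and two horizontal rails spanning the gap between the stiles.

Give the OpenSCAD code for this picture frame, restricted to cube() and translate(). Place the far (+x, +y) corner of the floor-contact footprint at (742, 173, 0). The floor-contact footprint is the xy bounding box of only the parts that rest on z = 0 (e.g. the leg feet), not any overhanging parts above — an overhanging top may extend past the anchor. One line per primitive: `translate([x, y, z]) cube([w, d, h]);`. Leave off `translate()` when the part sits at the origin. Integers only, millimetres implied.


translate([189, 148, 0]) cube([37, 25, 921]);
translate([705, 148, 0]) cube([37, 25, 921]);
translate([226, 148, 0]) cube([479, 25, 37]);
translate([226, 148, 884]) cube([479, 25, 37]);


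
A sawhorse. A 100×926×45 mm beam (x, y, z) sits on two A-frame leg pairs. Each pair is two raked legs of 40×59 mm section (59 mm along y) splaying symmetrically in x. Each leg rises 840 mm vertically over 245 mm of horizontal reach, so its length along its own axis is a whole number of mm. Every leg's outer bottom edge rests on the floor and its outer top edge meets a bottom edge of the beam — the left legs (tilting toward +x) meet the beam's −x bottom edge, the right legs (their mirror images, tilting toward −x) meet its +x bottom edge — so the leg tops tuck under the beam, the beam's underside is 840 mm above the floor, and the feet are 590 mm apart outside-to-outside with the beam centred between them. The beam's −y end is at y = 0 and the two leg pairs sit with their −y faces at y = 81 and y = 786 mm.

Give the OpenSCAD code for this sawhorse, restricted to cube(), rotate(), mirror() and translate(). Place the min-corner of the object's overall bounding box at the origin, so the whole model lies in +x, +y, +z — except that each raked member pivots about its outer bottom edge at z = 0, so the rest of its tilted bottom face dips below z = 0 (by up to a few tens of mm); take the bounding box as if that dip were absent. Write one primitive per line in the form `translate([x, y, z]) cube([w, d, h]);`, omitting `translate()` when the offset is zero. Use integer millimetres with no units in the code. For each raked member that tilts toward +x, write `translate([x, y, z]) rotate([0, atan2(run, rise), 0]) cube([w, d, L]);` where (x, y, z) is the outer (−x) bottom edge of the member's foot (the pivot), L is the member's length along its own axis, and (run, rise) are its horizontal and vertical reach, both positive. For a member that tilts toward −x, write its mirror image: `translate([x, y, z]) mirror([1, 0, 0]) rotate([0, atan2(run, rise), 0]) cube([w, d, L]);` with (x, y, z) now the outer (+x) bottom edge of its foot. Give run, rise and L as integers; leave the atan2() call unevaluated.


translate([245, 0, 840]) cube([100, 926, 45]);
translate([0, 81, 0]) rotate([0, atan2(245, 840), 0]) cube([40, 59, 875]);
translate([590, 81, 0]) mirror([1, 0, 0]) rotate([0, atan2(245, 840), 0]) cube([40, 59, 875]);
translate([0, 786, 0]) rotate([0, atan2(245, 840), 0]) cube([40, 59, 875]);
translate([590, 786, 0]) mirror([1, 0, 0]) rotate([0, atan2(245, 840), 0]) cube([40, 59, 875]);
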